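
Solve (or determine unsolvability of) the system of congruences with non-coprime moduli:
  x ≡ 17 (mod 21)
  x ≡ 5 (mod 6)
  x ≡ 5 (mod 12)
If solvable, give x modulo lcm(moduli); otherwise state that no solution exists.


Moduli 21, 6, 12 are not pairwise coprime, so CRT works modulo lcm(m_i) when all pairwise compatibility conditions hold.
Pairwise compatibility: gcd(m_i, m_j) must divide a_i - a_j for every pair.
Merge one congruence at a time:
  Start: x ≡ 17 (mod 21).
  Combine with x ≡ 5 (mod 6): gcd(21, 6) = 3; 5 - 17 = -12, which IS divisible by 3, so compatible.
    Write x = 17 + 21·t and substitute into x ≡ 5 (mod 6): 21·t ≡ 5 − 17 = -12 (mod 6).
    Divide the congruence (and modulus) by g = 3: 7·t ≡ -4 (mod 2).
    Reduce coefficients mod 2: 1·t ≡ 0 (mod 2).
    So t ≡ 0 (mod 2).
    Then x = 17 + 21·0 = 17, valid modulo lcm(21, 6) = 42: x ≡ 17 (mod 42).
  Combine with x ≡ 5 (mod 12): gcd(42, 12) = 6; 5 - 17 = -12, which IS divisible by 6, so compatible.
    Write x = 17 + 42·t and substitute into x ≡ 5 (mod 12): 42·t ≡ 5 − 17 = -12 (mod 12).
    Divide the congruence (and modulus) by g = 6: 7·t ≡ -2 (mod 2).
    Reduce coefficients mod 2: 1·t ≡ 0 (mod 2).
    So t ≡ 0 (mod 2).
    Then x = 17 + 42·0 = 17, valid modulo lcm(42, 12) = 84: x ≡ 17 (mod 84).
Verify: 17 mod 21 = 17, 17 mod 6 = 5, 17 mod 12 = 5.

x ≡ 17 (mod 84).


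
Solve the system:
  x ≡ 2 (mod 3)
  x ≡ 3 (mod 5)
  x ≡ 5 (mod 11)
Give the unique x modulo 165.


Moduli 3, 5, 11 are pairwise coprime; by CRT there is a unique solution modulo M = 3 · 5 · 11 = 165.
Solve pairwise, accumulating the modulus:
  Start with x ≡ 2 (mod 3).
  Combine with x ≡ 3 (mod 5): since gcd(3, 5) = 1, we get a unique residue mod 15.
    Write x = 2 + 3·t and substitute into x ≡ 3 (mod 5): 3·t ≡ 3 − 2 = 1 (mod 5).
    The inverse of 3 mod 5 is 2 (since 3·2 = 6 = 1·5 + 1), so t ≡ 2·1 = 2 ≡ 2 (mod 5).
    Then x = 2 + 3·2 = 8, valid modulo lcm(3, 5) = 15: x ≡ 8 (mod 15).
  Combine with x ≡ 5 (mod 11): since gcd(15, 11) = 1, we get a unique residue mod 165.
    Write x = 8 + 15·t and substitute into x ≡ 5 (mod 11): 15·t ≡ 5 − 8 = -3 (mod 11).
    Reduce coefficients mod 11: 4·t ≡ 8 (mod 11).
    The inverse of 4 mod 11 is 3 (since 4·3 = 12 = 1·11 + 1), so t ≡ 3·8 = 24 ≡ 2 (mod 11).
    Then x = 8 + 15·2 = 38, valid modulo lcm(15, 11) = 165: x ≡ 38 (mod 165).
Verify: 38 mod 3 = 2 ✓, 38 mod 5 = 3 ✓, 38 mod 11 = 5 ✓.

x ≡ 38 (mod 165).


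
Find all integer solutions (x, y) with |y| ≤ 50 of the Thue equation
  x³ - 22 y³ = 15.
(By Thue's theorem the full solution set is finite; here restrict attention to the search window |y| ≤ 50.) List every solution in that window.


The equation is x³ - 22y³ = 15. For fixed y, x³ = 22·y³ + 15, so a solution requires the RHS to be a perfect cube.
Strategy: iterate y from -50 to 50, compute RHS = 22·y³ + 15, and check whether it is a (positive or negative) perfect cube.
Check small values of y:
  y = 0: RHS = 15 is not a perfect cube.
  y = 1: RHS = 37 is not a perfect cube.
  y = -1: RHS = -7 is not a perfect cube.
  y = 2: RHS = 191 is not a perfect cube.
  y = -2: RHS = -161 is not a perfect cube.
  y = 3: RHS = 609 is not a perfect cube.
  y = -3: RHS = -579 is not a perfect cube.
Continuing the search up to |y| = 50 finds no solutions either.
No (x, y) in the scanned range satisfies the equation.

No integer solutions with |y| ≤ 50.


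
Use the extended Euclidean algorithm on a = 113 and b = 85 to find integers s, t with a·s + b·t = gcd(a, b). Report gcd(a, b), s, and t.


Euclidean algorithm on (113, 85) — divide until remainder is 0:
  113 = 1 · 85 + 28
  85 = 3 · 28 + 1
  28 = 28 · 1 + 0
gcd(113, 85) = 1.
Track Bezout coefficients alongside the remainders: start with r₀ = 113 = a·1 + b·0 (s = 1, t = 0) and r₁ = 85 = a·0 + b·1 (s = 0, t = 1); each new remainder r_{k+1} = r_{k-1} − q_k·r_k inherits s_{k+1} = s_{k-1} − q_k·s_k, t_{k+1} = t_{k-1} − q_k·t_k, so r_k = a·s_k + b·t_k at every step:
  q = 1: r = 28, s = 1 − 1·0 = 1, t = 0 − 1·1 = -1  (check: 113·1 + 85·(-1) = 28)
  q = 3: r = 1, s = 0 − 3·1 = -3, t = 1 − 3·(-1) = 4  (check: 113·(-3) + 85·4 = 1)
The row with r = 1 (the gcd) gives the Bezout coefficients s = -3, t = 4.
Result: 113 · (-3) + 85 · (4) = 1.

gcd(113, 85) = 1; s = -3, t = 4 (check: 113·(-3) + 85·4 = 1).


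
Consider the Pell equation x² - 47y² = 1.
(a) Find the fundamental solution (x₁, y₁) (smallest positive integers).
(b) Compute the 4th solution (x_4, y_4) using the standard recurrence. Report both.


Step 1: Find the fundamental solution (x₁, y₁) of x² - 47y² = 1.
  Expand √47 as a continued fraction. a₀ = ⌊√47⌋ = 6; iterate m_{k+1} = d_k·a_k − m_k, d_{k+1} = (47 − m_{k+1}²)/d_k, a_{k+1} = ⌊(a₀ + m_{k+1})/d_{k+1}⌋ (starting m₀ = 0, d₀ = 1), with convergents p_k = a_k·p_{k-1} + p_{k-2}, q_k = a_k·q_{k-1} + q_{k-2} (p₋₁ = 1, q₋₁ = 0):
  k = 0: a₀ = 6; p₀/q₀ = 6/1; p₀² − 47·q₀² = 36 − 47 = -11.
  k = 1: m = 6, d = 11, a = ⌊(6 + 6)/11⌋ = 1; p/q = (1·6 + 1)/(1·1 + 0) = 7/1; p² − 47·q² = 49 − 47 = 2.
  k = 2: m = 5, d = 2, a = ⌊(6 + 5)/2⌋ = 5; p/q = (5·7 + 6)/(5·1 + 1) = 41/6; p² − 47·q² = 1681 − 1692 = -11.
  k = 3: m = 5, d = 11, a = ⌊(6 + 5)/11⌋ = 1; p/q = (1·41 + 7)/(1·6 + 1) = 48/7; p² − 47·q² = 2304 − 2303 = 1.
  The first convergent with p² − 47·q² = 1 gives the fundamental solution (x₁, y₁) = (48, 7).
Step 2: Apply the recurrence (x_{n+1}, y_{n+1}) = (x₁x_n + 47y₁y_n, x₁y_n + y₁x_n) repeatedly.
  From (x_1, y_1) = (48, 7): x_2 = 48·48 + 47·7·7 = 4607; y_2 = 48·7 + 7·48 = 672.
  From (x_2, y_2) = (4607, 672): x_3 = 48·4607 + 47·7·672 = 442224; y_3 = 48·672 + 7·4607 = 64505.
  From (x_3, y_3) = (442224, 64505): x_4 = 48·442224 + 47·7·64505 = 42448897; y_4 = 48·64505 + 7·442224 = 6191808.
Step 3: Verify x_4² - 47·y_4² = 1801908856516609 - 1801908856516608 = 1 (should be 1). ✓

(x_1, y_1) = (48, 7); (x_4, y_4) = (42448897, 6191808).


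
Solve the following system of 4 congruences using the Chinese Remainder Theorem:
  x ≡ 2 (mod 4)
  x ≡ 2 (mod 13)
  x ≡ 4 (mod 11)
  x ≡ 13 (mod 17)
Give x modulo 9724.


Product of moduli M = 4 · 13 · 11 · 17 = 9724.
Merge one congruence at a time:
  Start: x ≡ 2 (mod 4).
  Combine with x ≡ 2 (mod 13); new modulus lcm = 52.
    Write x = 2 + 4·t and substitute into x ≡ 2 (mod 13): 4·t ≡ 2 − 2 = 0 (mod 13).
    The inverse of 4 mod 13 is 10 (since 4·10 = 40 = 3·13 + 1), so t ≡ 10·0 = 0 ≡ 0 (mod 13).
    Then x = 2 + 4·0 = 2, valid modulo lcm(4, 13) = 52: x ≡ 2 (mod 52).
  Combine with x ≡ 4 (mod 11); new modulus lcm = 572.
    Write x = 2 + 52·t and substitute into x ≡ 4 (mod 11): 52·t ≡ 4 − 2 = 2 (mod 11).
    Reduce coefficients mod 11: 8·t ≡ 2 (mod 11).
    The inverse of 8 mod 11 is 7 (since 8·7 = 56 = 5·11 + 1), so t ≡ 7·2 = 14 ≡ 3 (mod 11).
    Then x = 2 + 52·3 = 158, valid modulo lcm(52, 11) = 572: x ≡ 158 (mod 572).
  Combine with x ≡ 13 (mod 17); new modulus lcm = 9724.
    Write x = 158 + 572·t and substitute into x ≡ 13 (mod 17): 572·t ≡ 13 − 158 = -145 (mod 17).
    Reduce coefficients mod 17: 11·t ≡ 8 (mod 17).
    The inverse of 11 mod 17 is 14 (since 11·14 = 154 = 9·17 + 1), so t ≡ 14·8 = 112 ≡ 10 (mod 17).
    Then x = 158 + 572·10 = 5878, valid modulo lcm(572, 17) = 9724: x ≡ 5878 (mod 9724).
Verify against each original: 5878 mod 4 = 2, 5878 mod 13 = 2, 5878 mod 11 = 4, 5878 mod 17 = 13.

x ≡ 5878 (mod 9724).


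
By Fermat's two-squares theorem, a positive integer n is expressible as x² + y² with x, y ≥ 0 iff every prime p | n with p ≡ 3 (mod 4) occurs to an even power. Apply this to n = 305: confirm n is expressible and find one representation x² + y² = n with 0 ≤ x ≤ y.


Step 1: Factor n = 305 = 5 · 61.
Step 2: Check the mod-4 condition on each prime factor: 5 ≡ 1 (mod 4), exponent 1; 61 ≡ 1 (mod 4), exponent 1.
All primes ≡ 3 (mod 4) appear to even exponent (or don't appear), so by the two-squares theorem n IS expressible as a sum of two squares.
Step 3: Build a representation. Here n = 5 · 61 is a product of primes ≡ 1 (mod 4). Each prime p ≡ 1 (mod 4) is itself a sum of two squares; find a² by testing p − a² for a perfect square:
  5: 5 − 1² = 4 = 2² ⇒ 5 = 1² + 2².
  61: 61 − 1² = 60, 61 − 2² = 57, 61 − 3² = 52, 61 − 4² = 45, 61 − 5² = 36 = 6² ⇒ 61 = 5² + 6².
  Combine using the Brahmagupta–Fibonacci identity (a² + b²)(c² + d²) = (ac − bd)² + (ad + bc)² = (ac + bd)² + (ad − bc)²:
  5 · 61 = 305: from (1² + 2²)(5² + 6²), take (1·5 − 2·6, 1·6 + 2·5) = (5 − 12, 6 + 10) = (-7, 16); dropping signs (only squares matter) gives (7, 16); check 7² + 16² = 49 + 256 = 305 ✓.
Step 4: Order so x ≤ y and verify: 7² + 16² = 49 + 256 = 305 = n. ✓

n = 305 = 7² + 16² (one valid representation with x ≤ y).


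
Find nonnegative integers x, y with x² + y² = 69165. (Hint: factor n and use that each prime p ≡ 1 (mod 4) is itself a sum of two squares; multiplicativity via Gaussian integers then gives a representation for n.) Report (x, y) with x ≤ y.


Step 1: Factor n = 69165 = 3^2 · 5 · 29 · 53.
Step 2: Check the mod-4 condition on each prime factor: 3 ≡ 3 (mod 4), exponent 2 (must be even); 5 ≡ 1 (mod 4), exponent 1; 29 ≡ 1 (mod 4), exponent 1; 53 ≡ 1 (mod 4), exponent 1.
All primes ≡ 3 (mod 4) appear to even exponent (or don't appear), so by the two-squares theorem n IS expressible as a sum of two squares.
Step 3: Build a representation. Group n = k² · m with k = 3 and m = 5 · 29 · 53 = 7685 (a product of primes ≡ 1 (mod 4)); a representation of m scales to one of n via (k·x)² + (k·y)² = k²(x² + y²). Each prime p ≡ 1 (mod 4) is itself a sum of two squares; find a² by testing p − a² for a perfect square:
  5: 5 − 1² = 4 = 2² ⇒ 5 = 1² + 2².
  29: 29 − 1² = 28, 29 − 2² = 25 = 5² ⇒ 29 = 2² + 5².
  53: 53 − 1² = 52, 53 − 2² = 49 = 7² ⇒ 53 = 2² + 7².
  Combine using the Brahmagupta–Fibonacci identity (a² + b²)(c² + d²) = (ac − bd)² + (ad + bc)² = (ac + bd)² + (ad − bc)²:
  5 · 29 = 145: from (1² + 2²)(2² + 5²), take (1·2 − 2·5, 1·5 + 2·2) = (2 − 10, 5 + 4) = (-8, 9); dropping signs (only squares matter) gives (8, 9); check 8² + 9² = 64 + 81 = 145 ✓.
  145 · 53 = 7685: from (8² + 9²)(2² + 7²), take (8·2 − 9·7, 8·7 + 9·2) = (16 − 63, 56 + 18) = (-47, 74); dropping signs (only squares matter) gives (47, 74); check 47² + 74² = 2209 + 5476 = 7685 ✓.
  Scale by k = 3: (3·47, 3·74) = (141, 222).
Step 4: Order so x ≤ y and verify: 141² + 222² = 19881 + 49284 = 69165 = n. ✓

n = 69165 = 141² + 222² (one valid representation with x ≤ y).


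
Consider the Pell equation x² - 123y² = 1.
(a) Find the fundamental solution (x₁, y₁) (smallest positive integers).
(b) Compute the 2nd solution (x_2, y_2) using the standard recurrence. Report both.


Step 1: Find the fundamental solution (x₁, y₁) of x² - 123y² = 1.
  Expand √123 as a continued fraction. a₀ = ⌊√123⌋ = 11; iterate m_{k+1} = d_k·a_k − m_k, d_{k+1} = (123 − m_{k+1}²)/d_k, a_{k+1} = ⌊(a₀ + m_{k+1})/d_{k+1}⌋ (starting m₀ = 0, d₀ = 1), with convergents p_k = a_k·p_{k-1} + p_{k-2}, q_k = a_k·q_{k-1} + q_{k-2} (p₋₁ = 1, q₋₁ = 0):
  k = 0: a₀ = 11; p₀/q₀ = 11/1; p₀² − 123·q₀² = 121 − 123 = -2.
  k = 1: m = 11, d = 2, a = ⌊(11 + 11)/2⌋ = 11; p/q = (11·11 + 1)/(11·1 + 0) = 122/11; p² − 123·q² = 14884 − 14883 = 1.
  The first convergent with p² − 123·q² = 1 gives the fundamental solution (x₁, y₁) = (122, 11).
Step 2: Apply the recurrence (x_{n+1}, y_{n+1}) = (x₁x_n + 123y₁y_n, x₁y_n + y₁x_n) repeatedly.
  From (x_1, y_1) = (122, 11): x_2 = 122·122 + 123·11·11 = 29767; y_2 = 122·11 + 11·122 = 2684.
Step 3: Verify x_2² - 123·y_2² = 886074289 - 886074288 = 1 (should be 1). ✓

(x_1, y_1) = (122, 11); (x_2, y_2) = (29767, 2684).


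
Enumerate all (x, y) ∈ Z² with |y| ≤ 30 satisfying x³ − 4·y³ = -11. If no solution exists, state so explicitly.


The equation is x³ - 4y³ = -11. For fixed y, x³ = 4·y³ − 11, so a solution requires the RHS to be a perfect cube.
Strategy: iterate y from -30 to 30, compute RHS = 4·y³ − 11, and check whether it is a (positive or negative) perfect cube.
Check small values of y:
  y = 0: RHS = -11 is not a perfect cube.
  y = 1: RHS = -7 is not a perfect cube.
  y = -1: RHS = -15 is not a perfect cube.
  y = 2: RHS = 21 is not a perfect cube.
  y = -2: RHS = -43 is not a perfect cube.
  y = 3: RHS = 97 is not a perfect cube.
  y = -3: RHS = -119 is not a perfect cube.
Continuing the search up to |y| = 30 finds no solutions either.
No (x, y) in the scanned range satisfies the equation.

No integer solutions with |y| ≤ 30.


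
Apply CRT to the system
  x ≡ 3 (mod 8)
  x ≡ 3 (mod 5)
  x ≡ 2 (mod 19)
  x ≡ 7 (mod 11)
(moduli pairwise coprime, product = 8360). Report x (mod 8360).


Product of moduli M = 8 · 5 · 19 · 11 = 8360.
Merge one congruence at a time:
  Start: x ≡ 3 (mod 8).
  Combine with x ≡ 3 (mod 5); new modulus lcm = 40.
    Write x = 3 + 8·t and substitute into x ≡ 3 (mod 5): 8·t ≡ 3 − 3 = 0 (mod 5).
    Reduce coefficients mod 5: 3·t ≡ 0 (mod 5).
    The inverse of 3 mod 5 is 2 (since 3·2 = 6 = 1·5 + 1), so t ≡ 2·0 = 0 ≡ 0 (mod 5).
    Then x = 3 + 8·0 = 3, valid modulo lcm(8, 5) = 40: x ≡ 3 (mod 40).
  Combine with x ≡ 2 (mod 19); new modulus lcm = 760.
    Write x = 3 + 40·t and substitute into x ≡ 2 (mod 19): 40·t ≡ 2 − 3 = -1 (mod 19).
    Reduce coefficients mod 19: 2·t ≡ 18 (mod 19).
    The inverse of 2 mod 19 is 10 (since 2·10 = 20 = 1·19 + 1), so t ≡ 10·18 = 180 ≡ 9 (mod 19).
    Then x = 3 + 40·9 = 363, valid modulo lcm(40, 19) = 760: x ≡ 363 (mod 760).
  Combine with x ≡ 7 (mod 11); new modulus lcm = 8360.
    Write x = 363 + 760·t and substitute into x ≡ 7 (mod 11): 760·t ≡ 7 − 363 = -356 (mod 11).
    Reduce coefficients mod 11: 1·t ≡ 7 (mod 11).
    So t ≡ 7 (mod 11).
    Then x = 363 + 760·7 = 5683, valid modulo lcm(760, 11) = 8360: x ≡ 5683 (mod 8360).
Verify against each original: 5683 mod 8 = 3, 5683 mod 5 = 3, 5683 mod 19 = 2, 5683 mod 11 = 7.

x ≡ 5683 (mod 8360).


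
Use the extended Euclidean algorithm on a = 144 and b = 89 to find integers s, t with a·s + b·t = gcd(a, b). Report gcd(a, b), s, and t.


Euclidean algorithm on (144, 89) — divide until remainder is 0:
  144 = 1 · 89 + 55
  89 = 1 · 55 + 34
  55 = 1 · 34 + 21
  34 = 1 · 21 + 13
  21 = 1 · 13 + 8
  13 = 1 · 8 + 5
  8 = 1 · 5 + 3
  5 = 1 · 3 + 2
  3 = 1 · 2 + 1
  2 = 2 · 1 + 0
gcd(144, 89) = 1.
Track Bezout coefficients alongside the remainders: start with r₀ = 144 = a·1 + b·0 (s = 1, t = 0) and r₁ = 89 = a·0 + b·1 (s = 0, t = 1); each new remainder r_{k+1} = r_{k-1} − q_k·r_k inherits s_{k+1} = s_{k-1} − q_k·s_k, t_{k+1} = t_{k-1} − q_k·t_k, so r_k = a·s_k + b·t_k at every step:
  q = 1: r = 55, s = 1 − 1·0 = 1, t = 0 − 1·1 = -1  (check: 144·1 + 89·(-1) = 55)
  q = 1: r = 34, s = 0 − 1·1 = -1, t = 1 − 1·(-1) = 2  (check: 144·(-1) + 89·2 = 34)
  q = 1: r = 21, s = 1 − 1·(-1) = 2, t = -1 − 1·2 = -3  (check: 144·2 + 89·(-3) = 21)
  q = 1: r = 13, s = -1 − 1·2 = -3, t = 2 − 1·(-3) = 5  (check: 144·(-3) + 89·5 = 13)
  q = 1: r = 8, s = 2 − 1·(-3) = 5, t = -3 − 1·5 = -8  (check: 144·5 + 89·(-8) = 8)
  q = 1: r = 5, s = -3 − 1·5 = -8, t = 5 − 1·(-8) = 13  (check: 144·(-8) + 89·13 = 5)
  q = 1: r = 3, s = 5 − 1·(-8) = 13, t = -8 − 1·13 = -21  (check: 144·13 + 89·(-21) = 3)
  q = 1: r = 2, s = -8 − 1·13 = -21, t = 13 − 1·(-21) = 34  (check: 144·(-21) + 89·34 = 2)
  q = 1: r = 1, s = 13 − 1·(-21) = 34, t = -21 − 1·34 = -55  (check: 144·34 + 89·(-55) = 1)
The row with r = 1 (the gcd) gives the Bezout coefficients s = 34, t = -55.
Result: 144 · (34) + 89 · (-55) = 1.

gcd(144, 89) = 1; s = 34, t = -55 (check: 144·34 + 89·(-55) = 1).


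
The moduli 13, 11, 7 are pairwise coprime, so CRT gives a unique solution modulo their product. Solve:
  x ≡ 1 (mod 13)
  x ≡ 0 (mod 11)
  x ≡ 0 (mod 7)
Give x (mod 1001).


Moduli 13, 11, 7 are pairwise coprime; by CRT there is a unique solution modulo M = 13 · 11 · 7 = 1001.
Solve pairwise, accumulating the modulus:
  Start with x ≡ 1 (mod 13).
  Combine with x ≡ 0 (mod 11): since gcd(13, 11) = 1, we get a unique residue mod 143.
    Write x = 1 + 13·t and substitute into x ≡ 0 (mod 11): 13·t ≡ 0 − 1 = -1 (mod 11).
    Reduce coefficients mod 11: 2·t ≡ 10 (mod 11).
    The inverse of 2 mod 11 is 6 (since 2·6 = 12 = 1·11 + 1), so t ≡ 6·10 = 60 ≡ 5 (mod 11).
    Then x = 1 + 13·5 = 66, valid modulo lcm(13, 11) = 143: x ≡ 66 (mod 143).
  Combine with x ≡ 0 (mod 7): since gcd(143, 7) = 1, we get a unique residue mod 1001.
    Write x = 66 + 143·t and substitute into x ≡ 0 (mod 7): 143·t ≡ 0 − 66 = -66 (mod 7).
    Reduce coefficients mod 7: 3·t ≡ 4 (mod 7).
    The inverse of 3 mod 7 is 5 (since 3·5 = 15 = 2·7 + 1), so t ≡ 5·4 = 20 ≡ 6 (mod 7).
    Then x = 66 + 143·6 = 924, valid modulo lcm(143, 7) = 1001: x ≡ 924 (mod 1001).
Verify: 924 mod 13 = 1 ✓, 924 mod 11 = 0 ✓, 924 mod 7 = 0 ✓.

x ≡ 924 (mod 1001).


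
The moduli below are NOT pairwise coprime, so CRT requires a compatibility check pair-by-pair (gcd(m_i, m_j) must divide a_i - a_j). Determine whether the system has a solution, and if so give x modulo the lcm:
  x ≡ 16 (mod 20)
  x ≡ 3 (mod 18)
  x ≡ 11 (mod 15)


Moduli 20, 18, 15 are not pairwise coprime, so CRT works modulo lcm(m_i) when all pairwise compatibility conditions hold.
Pairwise compatibility: gcd(m_i, m_j) must divide a_i - a_j for every pair.
Merge one congruence at a time:
  Start: x ≡ 16 (mod 20).
  Combine with x ≡ 3 (mod 18): gcd(20, 18) = 2, and 3 - 16 = -13 is NOT divisible by 2.
    ⇒ system is inconsistent (no integer solution).

No solution (the system is inconsistent).


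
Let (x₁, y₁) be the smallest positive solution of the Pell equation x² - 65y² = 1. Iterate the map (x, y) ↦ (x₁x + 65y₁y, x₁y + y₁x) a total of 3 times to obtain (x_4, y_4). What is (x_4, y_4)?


Step 1: Find the fundamental solution (x₁, y₁) of x² - 65y² = 1.
  Expand √65 as a continued fraction. a₀ = ⌊√65⌋ = 8; iterate m_{k+1} = d_k·a_k − m_k, d_{k+1} = (65 − m_{k+1}²)/d_k, a_{k+1} = ⌊(a₀ + m_{k+1})/d_{k+1}⌋ (starting m₀ = 0, d₀ = 1), with convergents p_k = a_k·p_{k-1} + p_{k-2}, q_k = a_k·q_{k-1} + q_{k-2} (p₋₁ = 1, q₋₁ = 0):
  k = 0: a₀ = 8; p₀/q₀ = 8/1; p₀² − 65·q₀² = 64 − 65 = -1.
  k = 1: m = 8, d = 1, a = ⌊(8 + 8)/1⌋ = 16; p/q = (16·8 + 1)/(16·1 + 0) = 129/16; p² − 65·q² = 16641 − 16640 = 1.
  The first convergent with p² − 65·q² = 1 gives the fundamental solution (x₁, y₁) = (129, 16).
Step 2: Apply the recurrence (x_{n+1}, y_{n+1}) = (x₁x_n + 65y₁y_n, x₁y_n + y₁x_n) repeatedly.
  From (x_1, y_1) = (129, 16): x_2 = 129·129 + 65·16·16 = 33281; y_2 = 129·16 + 16·129 = 4128.
  From (x_2, y_2) = (33281, 4128): x_3 = 129·33281 + 65·16·4128 = 8586369; y_3 = 129·4128 + 16·33281 = 1065008.
  From (x_3, y_3) = (8586369, 1065008): x_4 = 129·8586369 + 65·16·1065008 = 2215249921; y_4 = 129·1065008 + 16·8586369 = 274767936.
Step 3: Verify x_4² - 65·y_4² = 4907332212490506241 - 4907332212490506240 = 1 (should be 1). ✓

(x_1, y_1) = (129, 16); (x_4, y_4) = (2215249921, 274767936).


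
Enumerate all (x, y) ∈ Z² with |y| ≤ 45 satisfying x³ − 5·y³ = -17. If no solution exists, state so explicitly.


The equation is x³ - 5y³ = -17. For fixed y, x³ = 5·y³ − 17, so a solution requires the RHS to be a perfect cube.
Strategy: iterate y from -45 to 45, compute RHS = 5·y³ − 17, and check whether it is a (positive or negative) perfect cube.
Check small values of y:
  y = 0: RHS = -17 is not a perfect cube.
  y = 1: RHS = -12 is not a perfect cube.
  y = -1: RHS = -22 is not a perfect cube.
  y = 2: RHS = 23 is not a perfect cube.
  y = -2: RHS = -57 is not a perfect cube.
  y = 3: RHS = 118 is not a perfect cube.
  y = -3: RHS = -152 is not a perfect cube.
Continuing the search up to |y| = 45 finds no solutions either.
No (x, y) in the scanned range satisfies the equation.

No integer solutions with |y| ≤ 45.


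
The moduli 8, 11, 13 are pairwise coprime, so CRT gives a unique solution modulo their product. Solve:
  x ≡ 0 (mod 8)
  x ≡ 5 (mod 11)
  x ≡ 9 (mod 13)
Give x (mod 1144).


Moduli 8, 11, 13 are pairwise coprime; by CRT there is a unique solution modulo M = 8 · 11 · 13 = 1144.
Solve pairwise, accumulating the modulus:
  Start with x ≡ 0 (mod 8).
  Combine with x ≡ 5 (mod 11): since gcd(8, 11) = 1, we get a unique residue mod 88.
    Write x = 0 + 8·t and substitute into x ≡ 5 (mod 11): 8·t ≡ 5 − 0 = 5 (mod 11).
    The inverse of 8 mod 11 is 7 (since 8·7 = 56 = 5·11 + 1), so t ≡ 7·5 = 35 ≡ 2 (mod 11).
    Then x = 0 + 8·2 = 16, valid modulo lcm(8, 11) = 88: x ≡ 16 (mod 88).
  Combine with x ≡ 9 (mod 13): since gcd(88, 13) = 1, we get a unique residue mod 1144.
    Write x = 16 + 88·t and substitute into x ≡ 9 (mod 13): 88·t ≡ 9 − 16 = -7 (mod 13).
    Reduce coefficients mod 13: 10·t ≡ 6 (mod 13).
    The inverse of 10 mod 13 is 4 (since 10·4 = 40 = 3·13 + 1), so t ≡ 4·6 = 24 ≡ 11 (mod 13).
    Then x = 16 + 88·11 = 984, valid modulo lcm(88, 13) = 1144: x ≡ 984 (mod 1144).
Verify: 984 mod 8 = 0 ✓, 984 mod 11 = 5 ✓, 984 mod 13 = 9 ✓.

x ≡ 984 (mod 1144).


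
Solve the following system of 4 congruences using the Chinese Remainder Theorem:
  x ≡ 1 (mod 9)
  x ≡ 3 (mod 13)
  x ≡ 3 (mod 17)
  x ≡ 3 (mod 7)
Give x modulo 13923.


Product of moduli M = 9 · 13 · 17 · 7 = 13923.
Merge one congruence at a time:
  Start: x ≡ 1 (mod 9).
  Combine with x ≡ 3 (mod 13); new modulus lcm = 117.
    Write x = 1 + 9·t and substitute into x ≡ 3 (mod 13): 9·t ≡ 3 − 1 = 2 (mod 13).
    The inverse of 9 mod 13 is 3 (since 9·3 = 27 = 2·13 + 1), so t ≡ 3·2 = 6 ≡ 6 (mod 13).
    Then x = 1 + 9·6 = 55, valid modulo lcm(9, 13) = 117: x ≡ 55 (mod 117).
  Combine with x ≡ 3 (mod 17); new modulus lcm = 1989.
    Write x = 55 + 117·t and substitute into x ≡ 3 (mod 17): 117·t ≡ 3 − 55 = -52 (mod 17).
    Reduce coefficients mod 17: 15·t ≡ 16 (mod 17).
    The inverse of 15 mod 17 is 8 (since 15·8 = 120 = 7·17 + 1), so t ≡ 8·16 = 128 ≡ 9 (mod 17).
    Then x = 55 + 117·9 = 1108, valid modulo lcm(117, 17) = 1989: x ≡ 1108 (mod 1989).
  Combine with x ≡ 3 (mod 7); new modulus lcm = 13923.
    Write x = 1108 + 1989·t and substitute into x ≡ 3 (mod 7): 1989·t ≡ 3 − 1108 = -1105 (mod 7).
    Reduce coefficients mod 7: 1·t ≡ 1 (mod 7).
    So t ≡ 1 (mod 7).
    Then x = 1108 + 1989·1 = 3097, valid modulo lcm(1989, 7) = 13923: x ≡ 3097 (mod 13923).
Verify against each original: 3097 mod 9 = 1, 3097 mod 13 = 3, 3097 mod 17 = 3, 3097 mod 7 = 3.

x ≡ 3097 (mod 13923).


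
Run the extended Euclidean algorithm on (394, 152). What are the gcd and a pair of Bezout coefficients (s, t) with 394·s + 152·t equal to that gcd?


Euclidean algorithm on (394, 152) — divide until remainder is 0:
  394 = 2 · 152 + 90
  152 = 1 · 90 + 62
  90 = 1 · 62 + 28
  62 = 2 · 28 + 6
  28 = 4 · 6 + 4
  6 = 1 · 4 + 2
  4 = 2 · 2 + 0
gcd(394, 152) = 2.
Track Bezout coefficients alongside the remainders: start with r₀ = 394 = a·1 + b·0 (s = 1, t = 0) and r₁ = 152 = a·0 + b·1 (s = 0, t = 1); each new remainder r_{k+1} = r_{k-1} − q_k·r_k inherits s_{k+1} = s_{k-1} − q_k·s_k, t_{k+1} = t_{k-1} − q_k·t_k, so r_k = a·s_k + b·t_k at every step:
  q = 2: r = 90, s = 1 − 2·0 = 1, t = 0 − 2·1 = -2  (check: 394·1 + 152·(-2) = 90)
  q = 1: r = 62, s = 0 − 1·1 = -1, t = 1 − 1·(-2) = 3  (check: 394·(-1) + 152·3 = 62)
  q = 1: r = 28, s = 1 − 1·(-1) = 2, t = -2 − 1·3 = -5  (check: 394·2 + 152·(-5) = 28)
  q = 2: r = 6, s = -1 − 2·2 = -5, t = 3 − 2·(-5) = 13  (check: 394·(-5) + 152·13 = 6)
  q = 4: r = 4, s = 2 − 4·(-5) = 22, t = -5 − 4·13 = -57  (check: 394·22 + 152·(-57) = 4)
  q = 1: r = 2, s = -5 − 1·22 = -27, t = 13 − 1·(-57) = 70  (check: 394·(-27) + 152·70 = 2)
The row with r = 2 (the gcd) gives the Bezout coefficients s = -27, t = 70.
Result: 394 · (-27) + 152 · (70) = 2.

gcd(394, 152) = 2; s = -27, t = 70 (check: 394·(-27) + 152·70 = 2).


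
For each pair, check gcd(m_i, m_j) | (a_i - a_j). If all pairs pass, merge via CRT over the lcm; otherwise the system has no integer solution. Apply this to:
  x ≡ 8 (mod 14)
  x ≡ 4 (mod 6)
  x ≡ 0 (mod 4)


Moduli 14, 6, 4 are not pairwise coprime, so CRT works modulo lcm(m_i) when all pairwise compatibility conditions hold.
Pairwise compatibility: gcd(m_i, m_j) must divide a_i - a_j for every pair.
Merge one congruence at a time:
  Start: x ≡ 8 (mod 14).
  Combine with x ≡ 4 (mod 6): gcd(14, 6) = 2; 4 - 8 = -4, which IS divisible by 2, so compatible.
    Write x = 8 + 14·t and substitute into x ≡ 4 (mod 6): 14·t ≡ 4 − 8 = -4 (mod 6).
    Divide the congruence (and modulus) by g = 2: 7·t ≡ -2 (mod 3).
    Reduce coefficients mod 3: 1·t ≡ 1 (mod 3).
    So t ≡ 1 (mod 3).
    Then x = 8 + 14·1 = 22, valid modulo lcm(14, 6) = 42: x ≡ 22 (mod 42).
  Combine with x ≡ 0 (mod 4): gcd(42, 4) = 2; 0 - 22 = -22, which IS divisible by 2, so compatible.
    Write x = 22 + 42·t and substitute into x ≡ 0 (mod 4): 42·t ≡ 0 − 22 = -22 (mod 4).
    Divide the congruence (and modulus) by g = 2: 21·t ≡ -11 (mod 2).
    Reduce coefficients mod 2: 1·t ≡ 1 (mod 2).
    So t ≡ 1 (mod 2).
    Then x = 22 + 42·1 = 64, valid modulo lcm(42, 4) = 84: x ≡ 64 (mod 84).
Verify: 64 mod 14 = 8, 64 mod 6 = 4, 64 mod 4 = 0.

x ≡ 64 (mod 84).


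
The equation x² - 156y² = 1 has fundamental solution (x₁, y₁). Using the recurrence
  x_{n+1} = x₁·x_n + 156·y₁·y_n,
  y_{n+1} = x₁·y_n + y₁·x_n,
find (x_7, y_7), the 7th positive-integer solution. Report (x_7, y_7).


Step 1: Find the fundamental solution (x₁, y₁) of x² - 156y² = 1.
  Expand √156 as a continued fraction. a₀ = ⌊√156⌋ = 12; iterate m_{k+1} = d_k·a_k − m_k, d_{k+1} = (156 − m_{k+1}²)/d_k, a_{k+1} = ⌊(a₀ + m_{k+1})/d_{k+1}⌋ (starting m₀ = 0, d₀ = 1), with convergents p_k = a_k·p_{k-1} + p_{k-2}, q_k = a_k·q_{k-1} + q_{k-2} (p₋₁ = 1, q₋₁ = 0):
  k = 0: a₀ = 12; p₀/q₀ = 12/1; p₀² − 156·q₀² = 144 − 156 = -12.
  k = 1: m = 12, d = 12, a = ⌊(12 + 12)/12⌋ = 2; p/q = (2·12 + 1)/(2·1 + 0) = 25/2; p² − 156·q² = 625 − 624 = 1.
  The first convergent with p² − 156·q² = 1 gives the fundamental solution (x₁, y₁) = (25, 2).
Step 2: Apply the recurrence (x_{n+1}, y_{n+1}) = (x₁x_n + 156y₁y_n, x₁y_n + y₁x_n) repeatedly.
  From (x_1, y_1) = (25, 2): x_2 = 25·25 + 156·2·2 = 1249; y_2 = 25·2 + 2·25 = 100.
  From (x_2, y_2) = (1249, 100): x_3 = 25·1249 + 156·2·100 = 62425; y_3 = 25·100 + 2·1249 = 4998.
  From (x_3, y_3) = (62425, 4998): x_4 = 25·62425 + 156·2·4998 = 3120001; y_4 = 25·4998 + 2·62425 = 249800.
  From (x_4, y_4) = (3120001, 249800): x_5 = 25·3120001 + 156·2·249800 = 155937625; y_5 = 25·249800 + 2·3120001 = 12485002.
  From (x_5, y_5) = (155937625, 12485002): x_6 = 25·155937625 + 156·2·12485002 = 7793761249; y_6 = 25·12485002 + 2·155937625 = 624000300.
  From (x_6, y_6) = (7793761249, 624000300): x_7 = 25·7793761249 + 156·2·624000300 = 389532124825; y_7 = 25·624000300 + 2·7793761249 = 31187529998.
Step 3: Verify x_7² - 156·y_7² = 151735276270679381280625 - 151735276270679381280624 = 1 (should be 1). ✓

(x_1, y_1) = (25, 2); (x_7, y_7) = (389532124825, 31187529998).


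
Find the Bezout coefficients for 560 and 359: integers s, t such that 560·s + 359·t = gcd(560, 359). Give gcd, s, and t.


Euclidean algorithm on (560, 359) — divide until remainder is 0:
  560 = 1 · 359 + 201
  359 = 1 · 201 + 158
  201 = 1 · 158 + 43
  158 = 3 · 43 + 29
  43 = 1 · 29 + 14
  29 = 2 · 14 + 1
  14 = 14 · 1 + 0
gcd(560, 359) = 1.
Track Bezout coefficients alongside the remainders: start with r₀ = 560 = a·1 + b·0 (s = 1, t = 0) and r₁ = 359 = a·0 + b·1 (s = 0, t = 1); each new remainder r_{k+1} = r_{k-1} − q_k·r_k inherits s_{k+1} = s_{k-1} − q_k·s_k, t_{k+1} = t_{k-1} − q_k·t_k, so r_k = a·s_k + b·t_k at every step:
  q = 1: r = 201, s = 1 − 1·0 = 1, t = 0 − 1·1 = -1  (check: 560·1 + 359·(-1) = 201)
  q = 1: r = 158, s = 0 − 1·1 = -1, t = 1 − 1·(-1) = 2  (check: 560·(-1) + 359·2 = 158)
  q = 1: r = 43, s = 1 − 1·(-1) = 2, t = -1 − 1·2 = -3  (check: 560·2 + 359·(-3) = 43)
  q = 3: r = 29, s = -1 − 3·2 = -7, t = 2 − 3·(-3) = 11  (check: 560·(-7) + 359·11 = 29)
  q = 1: r = 14, s = 2 − 1·(-7) = 9, t = -3 − 1·11 = -14  (check: 560·9 + 359·(-14) = 14)
  q = 2: r = 1, s = -7 − 2·9 = -25, t = 11 − 2·(-14) = 39  (check: 560·(-25) + 359·39 = 1)
The row with r = 1 (the gcd) gives the Bezout coefficients s = -25, t = 39.
Result: 560 · (-25) + 359 · (39) = 1.

gcd(560, 359) = 1; s = -25, t = 39 (check: 560·(-25) + 359·39 = 1).


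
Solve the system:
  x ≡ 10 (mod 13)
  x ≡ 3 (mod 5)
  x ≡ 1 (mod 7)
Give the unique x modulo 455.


Moduli 13, 5, 7 are pairwise coprime; by CRT there is a unique solution modulo M = 13 · 5 · 7 = 455.
Solve pairwise, accumulating the modulus:
  Start with x ≡ 10 (mod 13).
  Combine with x ≡ 3 (mod 5): since gcd(13, 5) = 1, we get a unique residue mod 65.
    Write x = 10 + 13·t and substitute into x ≡ 3 (mod 5): 13·t ≡ 3 − 10 = -7 (mod 5).
    Reduce coefficients mod 5: 3·t ≡ 3 (mod 5).
    The inverse of 3 mod 5 is 2 (since 3·2 = 6 = 1·5 + 1), so t ≡ 2·3 = 6 ≡ 1 (mod 5).
    Then x = 10 + 13·1 = 23, valid modulo lcm(13, 5) = 65: x ≡ 23 (mod 65).
  Combine with x ≡ 1 (mod 7): since gcd(65, 7) = 1, we get a unique residue mod 455.
    Write x = 23 + 65·t and substitute into x ≡ 1 (mod 7): 65·t ≡ 1 − 23 = -22 (mod 7).
    Reduce coefficients mod 7: 2·t ≡ 6 (mod 7).
    The inverse of 2 mod 7 is 4 (since 2·4 = 8 = 1·7 + 1), so t ≡ 4·6 = 24 ≡ 3 (mod 7).
    Then x = 23 + 65·3 = 218, valid modulo lcm(65, 7) = 455: x ≡ 218 (mod 455).
Verify: 218 mod 13 = 10 ✓, 218 mod 5 = 3 ✓, 218 mod 7 = 1 ✓.

x ≡ 218 (mod 455).


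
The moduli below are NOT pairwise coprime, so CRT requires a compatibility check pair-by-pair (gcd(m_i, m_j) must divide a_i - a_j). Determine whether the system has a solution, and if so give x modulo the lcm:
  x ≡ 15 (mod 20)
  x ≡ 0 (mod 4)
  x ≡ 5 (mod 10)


Moduli 20, 4, 10 are not pairwise coprime, so CRT works modulo lcm(m_i) when all pairwise compatibility conditions hold.
Pairwise compatibility: gcd(m_i, m_j) must divide a_i - a_j for every pair.
Merge one congruence at a time:
  Start: x ≡ 15 (mod 20).
  Combine with x ≡ 0 (mod 4): gcd(20, 4) = 4, and 0 - 15 = -15 is NOT divisible by 4.
    ⇒ system is inconsistent (no integer solution).

No solution (the system is inconsistent).


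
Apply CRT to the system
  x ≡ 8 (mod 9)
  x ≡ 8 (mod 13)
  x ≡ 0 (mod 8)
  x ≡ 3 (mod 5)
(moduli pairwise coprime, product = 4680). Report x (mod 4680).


Product of moduli M = 9 · 13 · 8 · 5 = 4680.
Merge one congruence at a time:
  Start: x ≡ 8 (mod 9).
  Combine with x ≡ 8 (mod 13); new modulus lcm = 117.
    Write x = 8 + 9·t and substitute into x ≡ 8 (mod 13): 9·t ≡ 8 − 8 = 0 (mod 13).
    The inverse of 9 mod 13 is 3 (since 9·3 = 27 = 2·13 + 1), so t ≡ 3·0 = 0 ≡ 0 (mod 13).
    Then x = 8 + 9·0 = 8, valid modulo lcm(9, 13) = 117: x ≡ 8 (mod 117).
  Combine with x ≡ 0 (mod 8); new modulus lcm = 936.
    Write x = 8 + 117·t and substitute into x ≡ 0 (mod 8): 117·t ≡ 0 − 8 = -8 (mod 8).
    Reduce coefficients mod 8: 5·t ≡ 0 (mod 8).
    The inverse of 5 mod 8 is 5 (since 5·5 = 25 = 3·8 + 1), so t ≡ 5·0 = 0 ≡ 0 (mod 8).
    Then x = 8 + 117·0 = 8, valid modulo lcm(117, 8) = 936: x ≡ 8 (mod 936).
  Combine with x ≡ 3 (mod 5); new modulus lcm = 4680.
    Write x = 8 + 936·t and substitute into x ≡ 3 (mod 5): 936·t ≡ 3 − 8 = -5 (mod 5).
    Reduce coefficients mod 5: 1·t ≡ 0 (mod 5).
    So t ≡ 0 (mod 5).
    Then x = 8 + 936·0 = 8, valid modulo lcm(936, 5) = 4680: x ≡ 8 (mod 4680).
Verify against each original: 8 mod 9 = 8, 8 mod 13 = 8, 8 mod 8 = 0, 8 mod 5 = 3.

x ≡ 8 (mod 4680).


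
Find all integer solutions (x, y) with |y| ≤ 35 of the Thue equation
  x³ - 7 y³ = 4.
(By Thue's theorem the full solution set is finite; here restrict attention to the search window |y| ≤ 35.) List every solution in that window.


The equation is x³ - 7y³ = 4. For fixed y, x³ = 7·y³ + 4, so a solution requires the RHS to be a perfect cube.
Strategy: iterate y from -35 to 35, compute RHS = 7·y³ + 4, and check whether it is a (positive or negative) perfect cube.
Check small values of y:
  y = 0: RHS = 4 is not a perfect cube.
  y = 1: RHS = 11 is not a perfect cube.
  y = -1: RHS = -3 is not a perfect cube.
  y = 2: RHS = 60 is not a perfect cube.
  y = -2: RHS = -52 is not a perfect cube.
  y = 3: RHS = 193 is not a perfect cube.
  y = -3: RHS = -185 is not a perfect cube.
Continuing the search up to |y| = 35 finds no solutions either.
No (x, y) in the scanned range satisfies the equation.

No integer solutions with |y| ≤ 35.


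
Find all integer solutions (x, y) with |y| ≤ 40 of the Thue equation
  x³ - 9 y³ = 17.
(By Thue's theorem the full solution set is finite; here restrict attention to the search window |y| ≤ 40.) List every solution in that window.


The equation is x³ - 9y³ = 17. For fixed y, x³ = 9·y³ + 17, so a solution requires the RHS to be a perfect cube.
Strategy: iterate y from -40 to 40, compute RHS = 9·y³ + 17, and check whether it is a (positive or negative) perfect cube.
Check small values of y:
  y = 0: RHS = 17 is not a perfect cube.
  y = 1: RHS = 26 is not a perfect cube.
  y = -1: RHS = 8 = (2)³ ⇒ x = 2 works.
  y = 2: RHS = 89 is not a perfect cube.
  y = -2: RHS = -55 is not a perfect cube.
  y = 3: RHS = 260 is not a perfect cube.
  y = -3: RHS = -226 is not a perfect cube.
Continuing, at y = -25: RHS = -140608 = (-52)³ ⇒ x = -52 works.
Searching the remaining y in |y| ≤ 40 finds no further solutions.
Collected solutions: (2, -1), (-52, -25).

Solutions (with |y| ≤ 40): (2, -1), (-52, -25).


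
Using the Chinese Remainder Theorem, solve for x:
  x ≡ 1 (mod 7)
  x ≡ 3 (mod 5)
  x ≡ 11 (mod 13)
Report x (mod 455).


Moduli 7, 5, 13 are pairwise coprime; by CRT there is a unique solution modulo M = 7 · 5 · 13 = 455.
Solve pairwise, accumulating the modulus:
  Start with x ≡ 1 (mod 7).
  Combine with x ≡ 3 (mod 5): since gcd(7, 5) = 1, we get a unique residue mod 35.
    Write x = 1 + 7·t and substitute into x ≡ 3 (mod 5): 7·t ≡ 3 − 1 = 2 (mod 5).
    Reduce coefficients mod 5: 2·t ≡ 2 (mod 5).
    The inverse of 2 mod 5 is 3 (since 2·3 = 6 = 1·5 + 1), so t ≡ 3·2 = 6 ≡ 1 (mod 5).
    Then x = 1 + 7·1 = 8, valid modulo lcm(7, 5) = 35: x ≡ 8 (mod 35).
  Combine with x ≡ 11 (mod 13): since gcd(35, 13) = 1, we get a unique residue mod 455.
    Write x = 8 + 35·t and substitute into x ≡ 11 (mod 13): 35·t ≡ 11 − 8 = 3 (mod 13).
    Reduce coefficients mod 13: 9·t ≡ 3 (mod 13).
    The inverse of 9 mod 13 is 3 (since 9·3 = 27 = 2·13 + 1), so t ≡ 3·3 = 9 ≡ 9 (mod 13).
    Then x = 8 + 35·9 = 323, valid modulo lcm(35, 13) = 455: x ≡ 323 (mod 455).
Verify: 323 mod 7 = 1 ✓, 323 mod 5 = 3 ✓, 323 mod 13 = 11 ✓.

x ≡ 323 (mod 455).


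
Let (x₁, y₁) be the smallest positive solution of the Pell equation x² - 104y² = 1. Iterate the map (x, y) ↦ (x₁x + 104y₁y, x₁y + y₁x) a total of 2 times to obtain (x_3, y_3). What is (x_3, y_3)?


Step 1: Find the fundamental solution (x₁, y₁) of x² - 104y² = 1.
  Expand √104 as a continued fraction. a₀ = ⌊√104⌋ = 10; iterate m_{k+1} = d_k·a_k − m_k, d_{k+1} = (104 − m_{k+1}²)/d_k, a_{k+1} = ⌊(a₀ + m_{k+1})/d_{k+1}⌋ (starting m₀ = 0, d₀ = 1), with convergents p_k = a_k·p_{k-1} + p_{k-2}, q_k = a_k·q_{k-1} + q_{k-2} (p₋₁ = 1, q₋₁ = 0):
  k = 0: a₀ = 10; p₀/q₀ = 10/1; p₀² − 104·q₀² = 100 − 104 = -4.
  k = 1: m = 10, d = 4, a = ⌊(10 + 10)/4⌋ = 5; p/q = (5·10 + 1)/(5·1 + 0) = 51/5; p² − 104·q² = 2601 − 2600 = 1.
  The first convergent with p² − 104·q² = 1 gives the fundamental solution (x₁, y₁) = (51, 5).
Step 2: Apply the recurrence (x_{n+1}, y_{n+1}) = (x₁x_n + 104y₁y_n, x₁y_n + y₁x_n) repeatedly.
  From (x_1, y_1) = (51, 5): x_2 = 51·51 + 104·5·5 = 5201; y_2 = 51·5 + 5·51 = 510.
  From (x_2, y_2) = (5201, 510): x_3 = 51·5201 + 104·5·510 = 530451; y_3 = 51·510 + 5·5201 = 52015.
Step 3: Verify x_3² - 104·y_3² = 281378263401 - 281378263400 = 1 (should be 1). ✓

(x_1, y_1) = (51, 5); (x_3, y_3) = (530451, 52015).


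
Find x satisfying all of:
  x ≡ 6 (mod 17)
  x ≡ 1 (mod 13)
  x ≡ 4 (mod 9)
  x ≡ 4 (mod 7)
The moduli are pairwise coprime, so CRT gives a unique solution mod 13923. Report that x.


Product of moduli M = 17 · 13 · 9 · 7 = 13923.
Merge one congruence at a time:
  Start: x ≡ 6 (mod 17).
  Combine with x ≡ 1 (mod 13); new modulus lcm = 221.
    Write x = 6 + 17·t and substitute into x ≡ 1 (mod 13): 17·t ≡ 1 − 6 = -5 (mod 13).
    Reduce coefficients mod 13: 4·t ≡ 8 (mod 13).
    The inverse of 4 mod 13 is 10 (since 4·10 = 40 = 3·13 + 1), so t ≡ 10·8 = 80 ≡ 2 (mod 13).
    Then x = 6 + 17·2 = 40, valid modulo lcm(17, 13) = 221: x ≡ 40 (mod 221).
  Combine with x ≡ 4 (mod 9); new modulus lcm = 1989.
    Write x = 40 + 221·t and substitute into x ≡ 4 (mod 9): 221·t ≡ 4 − 40 = -36 (mod 9).
    Reduce coefficients mod 9: 5·t ≡ 0 (mod 9).
    The inverse of 5 mod 9 is 2 (since 5·2 = 10 = 1·9 + 1), so t ≡ 2·0 = 0 ≡ 0 (mod 9).
    Then x = 40 + 221·0 = 40, valid modulo lcm(221, 9) = 1989: x ≡ 40 (mod 1989).
  Combine with x ≡ 4 (mod 7); new modulus lcm = 13923.
    Write x = 40 + 1989·t and substitute into x ≡ 4 (mod 7): 1989·t ≡ 4 − 40 = -36 (mod 7).
    Reduce coefficients mod 7: 1·t ≡ 6 (mod 7).
    So t ≡ 6 (mod 7).
    Then x = 40 + 1989·6 = 11974, valid modulo lcm(1989, 7) = 13923: x ≡ 11974 (mod 13923).
Verify against each original: 11974 mod 17 = 6, 11974 mod 13 = 1, 11974 mod 9 = 4, 11974 mod 7 = 4.

x ≡ 11974 (mod 13923).


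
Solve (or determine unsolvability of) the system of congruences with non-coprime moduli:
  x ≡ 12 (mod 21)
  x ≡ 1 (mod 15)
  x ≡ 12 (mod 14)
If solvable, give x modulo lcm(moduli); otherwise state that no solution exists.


Moduli 21, 15, 14 are not pairwise coprime, so CRT works modulo lcm(m_i) when all pairwise compatibility conditions hold.
Pairwise compatibility: gcd(m_i, m_j) must divide a_i - a_j for every pair.
Merge one congruence at a time:
  Start: x ≡ 12 (mod 21).
  Combine with x ≡ 1 (mod 15): gcd(21, 15) = 3, and 1 - 12 = -11 is NOT divisible by 3.
    ⇒ system is inconsistent (no integer solution).

No solution (the system is inconsistent).


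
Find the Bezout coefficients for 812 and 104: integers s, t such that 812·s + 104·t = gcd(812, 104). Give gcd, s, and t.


Euclidean algorithm on (812, 104) — divide until remainder is 0:
  812 = 7 · 104 + 84
  104 = 1 · 84 + 20
  84 = 4 · 20 + 4
  20 = 5 · 4 + 0
gcd(812, 104) = 4.
Track Bezout coefficients alongside the remainders: start with r₀ = 812 = a·1 + b·0 (s = 1, t = 0) and r₁ = 104 = a·0 + b·1 (s = 0, t = 1); each new remainder r_{k+1} = r_{k-1} − q_k·r_k inherits s_{k+1} = s_{k-1} − q_k·s_k, t_{k+1} = t_{k-1} − q_k·t_k, so r_k = a·s_k + b·t_k at every step:
  q = 7: r = 84, s = 1 − 7·0 = 1, t = 0 − 7·1 = -7  (check: 812·1 + 104·(-7) = 84)
  q = 1: r = 20, s = 0 − 1·1 = -1, t = 1 − 1·(-7) = 8  (check: 812·(-1) + 104·8 = 20)
  q = 4: r = 4, s = 1 − 4·(-1) = 5, t = -7 − 4·8 = -39  (check: 812·5 + 104·(-39) = 4)
The row with r = 4 (the gcd) gives the Bezout coefficients s = 5, t = -39.
Result: 812 · (5) + 104 · (-39) = 4.

gcd(812, 104) = 4; s = 5, t = -39 (check: 812·5 + 104·(-39) = 4).
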